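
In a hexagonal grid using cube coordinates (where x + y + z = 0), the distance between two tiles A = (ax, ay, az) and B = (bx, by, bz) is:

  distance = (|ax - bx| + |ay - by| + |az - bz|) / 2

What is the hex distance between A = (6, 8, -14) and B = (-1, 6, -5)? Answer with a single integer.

Answer: 9

Derivation:
|ax - bx| = |6 - (-1)| = 7
|ay - by| = |8 - 6| = 2
|az - bz| = |-14 - (-5)| = 9
distance = (7 + 2 + 9) / 2 = 18 / 2 = 9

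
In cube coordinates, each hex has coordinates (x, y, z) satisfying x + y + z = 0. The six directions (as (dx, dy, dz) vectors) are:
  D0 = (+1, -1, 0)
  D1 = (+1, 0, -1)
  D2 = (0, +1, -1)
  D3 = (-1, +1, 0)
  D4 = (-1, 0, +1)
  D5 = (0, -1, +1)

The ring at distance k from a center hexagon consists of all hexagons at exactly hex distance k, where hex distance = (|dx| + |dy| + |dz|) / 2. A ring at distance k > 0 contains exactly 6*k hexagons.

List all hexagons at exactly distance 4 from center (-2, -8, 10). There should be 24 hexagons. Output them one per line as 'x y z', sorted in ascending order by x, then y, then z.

Answer: -6 -8 14
-6 -7 13
-6 -6 12
-6 -5 11
-6 -4 10
-5 -9 14
-5 -4 9
-4 -10 14
-4 -4 8
-3 -11 14
-3 -4 7
-2 -12 14
-2 -4 6
-1 -12 13
-1 -5 6
0 -12 12
0 -6 6
1 -12 11
1 -7 6
2 -12 10
2 -11 9
2 -10 8
2 -9 7
2 -8 6

Derivation:
Walk ring at distance 4 from (-2, -8, 10):
Start at center + D4*4 = (-6, -8, 14)
  hex 0: (-6, -8, 14)
  hex 1: (-5, -9, 14)
  hex 2: (-4, -10, 14)
  hex 3: (-3, -11, 14)
  hex 4: (-2, -12, 14)
  hex 5: (-1, -12, 13)
  hex 6: (0, -12, 12)
  hex 7: (1, -12, 11)
  hex 8: (2, -12, 10)
  hex 9: (2, -11, 9)
  hex 10: (2, -10, 8)
  hex 11: (2, -9, 7)
  hex 12: (2, -8, 6)
  hex 13: (1, -7, 6)
  hex 14: (0, -6, 6)
  hex 15: (-1, -5, 6)
  hex 16: (-2, -4, 6)
  hex 17: (-3, -4, 7)
  hex 18: (-4, -4, 8)
  hex 19: (-5, -4, 9)
  hex 20: (-6, -4, 10)
  hex 21: (-6, -5, 11)
  hex 22: (-6, -6, 12)
  hex 23: (-6, -7, 13)
Sorted: 24 hexes.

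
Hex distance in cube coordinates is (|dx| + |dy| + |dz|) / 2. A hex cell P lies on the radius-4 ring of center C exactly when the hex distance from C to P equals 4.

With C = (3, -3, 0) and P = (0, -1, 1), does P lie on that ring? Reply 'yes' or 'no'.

Answer: no

Derivation:
|px - cx| = |0 - 3| = 3
|py - cy| = |-1 - (-3)| = 2
|pz - cz| = |1 - 0| = 1
distance = (3+2+1)/2 = 6/2 = 3
radius = 4; distance != radius -> no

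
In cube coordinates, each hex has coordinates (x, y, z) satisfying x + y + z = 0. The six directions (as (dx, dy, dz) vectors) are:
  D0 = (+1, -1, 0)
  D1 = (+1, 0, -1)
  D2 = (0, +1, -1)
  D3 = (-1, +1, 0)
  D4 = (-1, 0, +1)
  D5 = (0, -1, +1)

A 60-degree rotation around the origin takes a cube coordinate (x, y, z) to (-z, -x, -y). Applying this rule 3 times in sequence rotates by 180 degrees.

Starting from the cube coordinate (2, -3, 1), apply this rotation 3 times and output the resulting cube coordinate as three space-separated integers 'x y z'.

Start: (2, -3, 1)
Step 1: (2, -3, 1) -> (-(1), -(2), -(-3)) = (-1, -2, 3)
Step 2: (-1, -2, 3) -> (-(3), -(-1), -(-2)) = (-3, 1, 2)
Step 3: (-3, 1, 2) -> (-(2), -(-3), -(1)) = (-2, 3, -1)

Answer: -2 3 -1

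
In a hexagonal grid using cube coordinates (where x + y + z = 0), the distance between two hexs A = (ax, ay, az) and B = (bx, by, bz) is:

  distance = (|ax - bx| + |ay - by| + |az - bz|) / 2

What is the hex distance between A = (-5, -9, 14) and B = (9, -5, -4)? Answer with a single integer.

Answer: 18

Derivation:
|ax - bx| = |-5 - 9| = 14
|ay - by| = |-9 - (-5)| = 4
|az - bz| = |14 - (-4)| = 18
distance = (14 + 4 + 18) / 2 = 36 / 2 = 18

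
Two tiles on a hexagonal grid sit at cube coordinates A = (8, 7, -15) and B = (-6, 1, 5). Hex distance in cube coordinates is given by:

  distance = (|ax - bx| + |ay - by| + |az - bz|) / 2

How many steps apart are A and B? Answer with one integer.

|ax - bx| = |8 - (-6)| = 14
|ay - by| = |7 - 1| = 6
|az - bz| = |-15 - 5| = 20
distance = (14 + 6 + 20) / 2 = 40 / 2 = 20

Answer: 20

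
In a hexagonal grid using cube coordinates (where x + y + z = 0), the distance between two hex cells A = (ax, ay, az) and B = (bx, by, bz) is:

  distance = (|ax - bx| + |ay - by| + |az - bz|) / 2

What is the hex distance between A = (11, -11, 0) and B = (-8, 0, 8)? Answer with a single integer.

|ax - bx| = |11 - (-8)| = 19
|ay - by| = |-11 - 0| = 11
|az - bz| = |0 - 8| = 8
distance = (19 + 11 + 8) / 2 = 38 / 2 = 19

Answer: 19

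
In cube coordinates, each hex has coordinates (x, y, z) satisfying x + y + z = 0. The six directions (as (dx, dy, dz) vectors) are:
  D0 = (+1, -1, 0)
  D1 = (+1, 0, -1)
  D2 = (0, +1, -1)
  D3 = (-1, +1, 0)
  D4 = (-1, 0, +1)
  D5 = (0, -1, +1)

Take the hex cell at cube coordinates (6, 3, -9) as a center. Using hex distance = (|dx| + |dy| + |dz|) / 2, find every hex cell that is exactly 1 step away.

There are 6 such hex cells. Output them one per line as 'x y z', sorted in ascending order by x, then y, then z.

Walk ring at distance 1 from (6, 3, -9):
Start at center + D4*1 = (5, 3, -8)
  hex 0: (5, 3, -8)
  hex 1: (6, 2, -8)
  hex 2: (7, 2, -9)
  hex 3: (7, 3, -10)
  hex 4: (6, 4, -10)
  hex 5: (5, 4, -9)
Sorted: 6 hexes.

Answer: 5 3 -8
5 4 -9
6 2 -8
6 4 -10
7 2 -9
7 3 -10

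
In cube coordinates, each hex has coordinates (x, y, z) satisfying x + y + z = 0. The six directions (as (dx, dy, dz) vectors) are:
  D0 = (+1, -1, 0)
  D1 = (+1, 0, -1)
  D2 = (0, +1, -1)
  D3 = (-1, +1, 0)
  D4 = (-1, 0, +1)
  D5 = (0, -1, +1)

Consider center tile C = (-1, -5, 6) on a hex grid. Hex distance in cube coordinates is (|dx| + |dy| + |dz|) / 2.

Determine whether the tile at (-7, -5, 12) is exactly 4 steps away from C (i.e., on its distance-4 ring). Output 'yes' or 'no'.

|px - cx| = |-7 - (-1)| = 6
|py - cy| = |-5 - (-5)| = 0
|pz - cz| = |12 - 6| = 6
distance = (6+0+6)/2 = 12/2 = 6
radius = 4; distance != radius -> no

Answer: no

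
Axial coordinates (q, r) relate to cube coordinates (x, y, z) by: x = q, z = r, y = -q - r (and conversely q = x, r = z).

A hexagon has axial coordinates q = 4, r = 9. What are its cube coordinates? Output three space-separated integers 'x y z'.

Answer: 4 -13 9

Derivation:
x = q = 4
z = r = 9
y = -x - z = -(4) - (9) = -13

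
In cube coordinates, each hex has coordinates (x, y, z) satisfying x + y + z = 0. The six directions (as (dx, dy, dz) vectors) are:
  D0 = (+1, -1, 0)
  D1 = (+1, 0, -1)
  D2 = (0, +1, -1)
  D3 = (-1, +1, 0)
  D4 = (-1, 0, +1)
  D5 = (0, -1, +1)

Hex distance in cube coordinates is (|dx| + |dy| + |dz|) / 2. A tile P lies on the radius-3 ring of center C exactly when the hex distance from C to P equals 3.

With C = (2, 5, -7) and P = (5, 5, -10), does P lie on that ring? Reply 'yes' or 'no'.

|px - cx| = |5 - 2| = 3
|py - cy| = |5 - 5| = 0
|pz - cz| = |-10 - (-7)| = 3
distance = (3+0+3)/2 = 6/2 = 3
radius = 3; distance == radius -> yes

Answer: yes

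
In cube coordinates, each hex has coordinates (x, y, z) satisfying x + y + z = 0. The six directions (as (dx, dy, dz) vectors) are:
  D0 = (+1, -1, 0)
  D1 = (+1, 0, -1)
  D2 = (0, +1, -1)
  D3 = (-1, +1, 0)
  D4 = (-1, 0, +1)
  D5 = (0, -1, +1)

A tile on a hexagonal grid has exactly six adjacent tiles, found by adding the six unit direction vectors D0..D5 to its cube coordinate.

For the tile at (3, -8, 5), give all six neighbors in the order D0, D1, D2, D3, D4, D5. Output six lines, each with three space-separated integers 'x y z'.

Center: (3, -8, 5). Add each direction:
  D0: (3, -8, 5) + (1, -1, 0) = (4, -9, 5)
  D1: (3, -8, 5) + (1, 0, -1) = (4, -8, 4)
  D2: (3, -8, 5) + (0, 1, -1) = (3, -7, 4)
  D3: (3, -8, 5) + (-1, 1, 0) = (2, -7, 5)
  D4: (3, -8, 5) + (-1, 0, 1) = (2, -8, 6)
  D5: (3, -8, 5) + (0, -1, 1) = (3, -9, 6)

Answer: 4 -9 5
4 -8 4
3 -7 4
2 -7 5
2 -8 6
3 -9 6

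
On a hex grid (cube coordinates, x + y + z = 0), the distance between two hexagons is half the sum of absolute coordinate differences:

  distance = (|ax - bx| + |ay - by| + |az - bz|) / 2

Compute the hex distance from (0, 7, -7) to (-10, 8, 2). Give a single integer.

|ax - bx| = |0 - (-10)| = 10
|ay - by| = |7 - 8| = 1
|az - bz| = |-7 - 2| = 9
distance = (10 + 1 + 9) / 2 = 20 / 2 = 10

Answer: 10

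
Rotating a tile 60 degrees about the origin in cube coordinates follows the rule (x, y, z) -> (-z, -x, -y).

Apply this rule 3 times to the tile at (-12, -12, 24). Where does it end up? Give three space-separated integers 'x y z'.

Answer: 12 12 -24

Derivation:
Start: (-12, -12, 24)
Step 1: (-12, -12, 24) -> (-(24), -(-12), -(-12)) = (-24, 12, 12)
Step 2: (-24, 12, 12) -> (-(12), -(-24), -(12)) = (-12, 24, -12)
Step 3: (-12, 24, -12) -> (-(-12), -(-12), -(24)) = (12, 12, -24)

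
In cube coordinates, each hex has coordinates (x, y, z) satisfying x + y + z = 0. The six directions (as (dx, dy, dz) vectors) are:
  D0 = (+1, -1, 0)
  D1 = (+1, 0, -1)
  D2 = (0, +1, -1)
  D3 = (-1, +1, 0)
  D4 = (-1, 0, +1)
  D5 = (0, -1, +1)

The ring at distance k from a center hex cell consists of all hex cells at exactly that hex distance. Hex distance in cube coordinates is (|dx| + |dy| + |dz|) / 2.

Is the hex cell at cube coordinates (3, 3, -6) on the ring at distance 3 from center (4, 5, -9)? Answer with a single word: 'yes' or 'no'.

|px - cx| = |3 - 4| = 1
|py - cy| = |3 - 5| = 2
|pz - cz| = |-6 - (-9)| = 3
distance = (1+2+3)/2 = 6/2 = 3
radius = 3; distance == radius -> yes

Answer: yes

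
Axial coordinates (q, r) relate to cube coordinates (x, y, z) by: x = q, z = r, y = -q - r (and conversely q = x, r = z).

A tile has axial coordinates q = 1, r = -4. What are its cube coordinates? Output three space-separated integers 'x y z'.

x = q = 1
z = r = -4
y = -x - z = -(1) - (-4) = 3

Answer: 1 3 -4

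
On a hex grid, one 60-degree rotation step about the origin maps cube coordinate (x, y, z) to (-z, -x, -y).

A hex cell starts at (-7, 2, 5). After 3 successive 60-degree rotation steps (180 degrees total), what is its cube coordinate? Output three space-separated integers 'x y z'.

Start: (-7, 2, 5)
Step 1: (-7, 2, 5) -> (-(5), -(-7), -(2)) = (-5, 7, -2)
Step 2: (-5, 7, -2) -> (-(-2), -(-5), -(7)) = (2, 5, -7)
Step 3: (2, 5, -7) -> (-(-7), -(2), -(5)) = (7, -2, -5)

Answer: 7 -2 -5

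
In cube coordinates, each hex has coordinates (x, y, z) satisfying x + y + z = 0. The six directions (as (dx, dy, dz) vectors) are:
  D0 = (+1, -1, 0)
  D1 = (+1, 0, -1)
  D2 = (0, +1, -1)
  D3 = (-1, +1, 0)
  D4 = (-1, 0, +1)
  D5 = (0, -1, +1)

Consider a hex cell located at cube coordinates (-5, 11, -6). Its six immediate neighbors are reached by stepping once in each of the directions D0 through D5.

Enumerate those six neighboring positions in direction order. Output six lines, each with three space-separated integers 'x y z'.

Answer: -4 10 -6
-4 11 -7
-5 12 -7
-6 12 -6
-6 11 -5
-5 10 -5

Derivation:
Center: (-5, 11, -6). Add each direction:
  D0: (-5, 11, -6) + (1, -1, 0) = (-4, 10, -6)
  D1: (-5, 11, -6) + (1, 0, -1) = (-4, 11, -7)
  D2: (-5, 11, -6) + (0, 1, -1) = (-5, 12, -7)
  D3: (-5, 11, -6) + (-1, 1, 0) = (-6, 12, -6)
  D4: (-5, 11, -6) + (-1, 0, 1) = (-6, 11, -5)
  D5: (-5, 11, -6) + (0, -1, 1) = (-5, 10, -5)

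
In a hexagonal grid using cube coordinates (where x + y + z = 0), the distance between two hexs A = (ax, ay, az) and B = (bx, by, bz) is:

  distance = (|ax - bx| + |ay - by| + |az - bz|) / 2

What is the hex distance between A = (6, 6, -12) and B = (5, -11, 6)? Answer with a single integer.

|ax - bx| = |6 - 5| = 1
|ay - by| = |6 - (-11)| = 17
|az - bz| = |-12 - 6| = 18
distance = (1 + 17 + 18) / 2 = 36 / 2 = 18

Answer: 18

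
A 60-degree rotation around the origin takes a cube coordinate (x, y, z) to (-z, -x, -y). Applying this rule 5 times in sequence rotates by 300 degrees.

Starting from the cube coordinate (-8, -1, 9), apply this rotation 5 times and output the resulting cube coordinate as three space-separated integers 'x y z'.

Answer: 1 -9 8

Derivation:
Start: (-8, -1, 9)
Step 1: (-8, -1, 9) -> (-(9), -(-8), -(-1)) = (-9, 8, 1)
Step 2: (-9, 8, 1) -> (-(1), -(-9), -(8)) = (-1, 9, -8)
Step 3: (-1, 9, -8) -> (-(-8), -(-1), -(9)) = (8, 1, -9)
Step 4: (8, 1, -9) -> (-(-9), -(8), -(1)) = (9, -8, -1)
Step 5: (9, -8, -1) -> (-(-1), -(9), -(-8)) = (1, -9, 8)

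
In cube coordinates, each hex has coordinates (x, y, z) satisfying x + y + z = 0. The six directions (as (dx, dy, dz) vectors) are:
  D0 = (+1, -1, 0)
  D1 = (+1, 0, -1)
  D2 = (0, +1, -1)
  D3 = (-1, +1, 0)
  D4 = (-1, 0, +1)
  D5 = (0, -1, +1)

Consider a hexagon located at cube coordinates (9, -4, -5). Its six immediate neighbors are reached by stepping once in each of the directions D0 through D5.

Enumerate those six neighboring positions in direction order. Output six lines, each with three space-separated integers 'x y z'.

Answer: 10 -5 -5
10 -4 -6
9 -3 -6
8 -3 -5
8 -4 -4
9 -5 -4

Derivation:
Center: (9, -4, -5). Add each direction:
  D0: (9, -4, -5) + (1, -1, 0) = (10, -5, -5)
  D1: (9, -4, -5) + (1, 0, -1) = (10, -4, -6)
  D2: (9, -4, -5) + (0, 1, -1) = (9, -3, -6)
  D3: (9, -4, -5) + (-1, 1, 0) = (8, -3, -5)
  D4: (9, -4, -5) + (-1, 0, 1) = (8, -4, -4)
  D5: (9, -4, -5) + (0, -1, 1) = (9, -5, -4)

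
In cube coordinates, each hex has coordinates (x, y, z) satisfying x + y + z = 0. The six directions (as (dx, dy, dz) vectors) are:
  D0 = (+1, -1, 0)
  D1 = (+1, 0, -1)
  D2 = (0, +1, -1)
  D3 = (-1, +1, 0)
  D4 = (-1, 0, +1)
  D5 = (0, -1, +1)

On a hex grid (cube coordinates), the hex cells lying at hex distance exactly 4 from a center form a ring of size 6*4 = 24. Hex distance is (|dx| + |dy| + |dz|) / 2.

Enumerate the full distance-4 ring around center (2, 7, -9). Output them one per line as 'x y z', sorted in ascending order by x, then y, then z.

Answer: -2 7 -5
-2 8 -6
-2 9 -7
-2 10 -8
-2 11 -9
-1 6 -5
-1 11 -10
0 5 -5
0 11 -11
1 4 -5
1 11 -12
2 3 -5
2 11 -13
3 3 -6
3 10 -13
4 3 -7
4 9 -13
5 3 -8
5 8 -13
6 3 -9
6 4 -10
6 5 -11
6 6 -12
6 7 -13

Derivation:
Walk ring at distance 4 from (2, 7, -9):
Start at center + D4*4 = (-2, 7, -5)
  hex 0: (-2, 7, -5)
  hex 1: (-1, 6, -5)
  hex 2: (0, 5, -5)
  hex 3: (1, 4, -5)
  hex 4: (2, 3, -5)
  hex 5: (3, 3, -6)
  hex 6: (4, 3, -7)
  hex 7: (5, 3, -8)
  hex 8: (6, 3, -9)
  hex 9: (6, 4, -10)
  hex 10: (6, 5, -11)
  hex 11: (6, 6, -12)
  hex 12: (6, 7, -13)
  hex 13: (5, 8, -13)
  hex 14: (4, 9, -13)
  hex 15: (3, 10, -13)
  hex 16: (2, 11, -13)
  hex 17: (1, 11, -12)
  hex 18: (0, 11, -11)
  hex 19: (-1, 11, -10)
  hex 20: (-2, 11, -9)
  hex 21: (-2, 10, -8)
  hex 22: (-2, 9, -7)
  hex 23: (-2, 8, -6)
Sorted: 24 hexes.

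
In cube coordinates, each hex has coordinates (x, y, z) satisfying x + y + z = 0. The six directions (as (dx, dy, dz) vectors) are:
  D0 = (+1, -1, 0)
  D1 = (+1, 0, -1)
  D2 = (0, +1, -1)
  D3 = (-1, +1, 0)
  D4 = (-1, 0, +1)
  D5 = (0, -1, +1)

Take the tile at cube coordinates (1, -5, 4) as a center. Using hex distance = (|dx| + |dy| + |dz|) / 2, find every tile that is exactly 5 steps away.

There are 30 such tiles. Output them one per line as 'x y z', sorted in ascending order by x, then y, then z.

Answer: -4 -5 9
-4 -4 8
-4 -3 7
-4 -2 6
-4 -1 5
-4 0 4
-3 -6 9
-3 0 3
-2 -7 9
-2 0 2
-1 -8 9
-1 0 1
0 -9 9
0 0 0
1 -10 9
1 0 -1
2 -10 8
2 -1 -1
3 -10 7
3 -2 -1
4 -10 6
4 -3 -1
5 -10 5
5 -4 -1
6 -10 4
6 -9 3
6 -8 2
6 -7 1
6 -6 0
6 -5 -1

Derivation:
Walk ring at distance 5 from (1, -5, 4):
Start at center + D4*5 = (-4, -5, 9)
  hex 0: (-4, -5, 9)
  hex 1: (-3, -6, 9)
  hex 2: (-2, -7, 9)
  hex 3: (-1, -8, 9)
  hex 4: (0, -9, 9)
  hex 5: (1, -10, 9)
  hex 6: (2, -10, 8)
  hex 7: (3, -10, 7)
  hex 8: (4, -10, 6)
  hex 9: (5, -10, 5)
  hex 10: (6, -10, 4)
  hex 11: (6, -9, 3)
  hex 12: (6, -8, 2)
  hex 13: (6, -7, 1)
  hex 14: (6, -6, 0)
  hex 15: (6, -5, -1)
  hex 16: (5, -4, -1)
  hex 17: (4, -3, -1)
  hex 18: (3, -2, -1)
  hex 19: (2, -1, -1)
  hex 20: (1, 0, -1)
  hex 21: (0, 0, 0)
  hex 22: (-1, 0, 1)
  hex 23: (-2, 0, 2)
  hex 24: (-3, 0, 3)
  hex 25: (-4, 0, 4)
  hex 26: (-4, -1, 5)
  hex 27: (-4, -2, 6)
  hex 28: (-4, -3, 7)
  hex 29: (-4, -4, 8)
Sorted: 30 hexes.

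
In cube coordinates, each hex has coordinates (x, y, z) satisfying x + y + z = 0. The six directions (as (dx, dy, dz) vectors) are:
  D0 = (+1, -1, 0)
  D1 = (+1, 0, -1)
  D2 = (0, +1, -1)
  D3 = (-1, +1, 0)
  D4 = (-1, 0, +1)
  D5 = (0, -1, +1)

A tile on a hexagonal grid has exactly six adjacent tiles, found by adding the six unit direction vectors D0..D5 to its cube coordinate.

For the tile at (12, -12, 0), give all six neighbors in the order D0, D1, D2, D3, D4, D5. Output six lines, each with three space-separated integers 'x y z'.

Center: (12, -12, 0). Add each direction:
  D0: (12, -12, 0) + (1, -1, 0) = (13, -13, 0)
  D1: (12, -12, 0) + (1, 0, -1) = (13, -12, -1)
  D2: (12, -12, 0) + (0, 1, -1) = (12, -11, -1)
  D3: (12, -12, 0) + (-1, 1, 0) = (11, -11, 0)
  D4: (12, -12, 0) + (-1, 0, 1) = (11, -12, 1)
  D5: (12, -12, 0) + (0, -1, 1) = (12, -13, 1)

Answer: 13 -13 0
13 -12 -1
12 -11 -1
11 -11 0
11 -12 1
12 -13 1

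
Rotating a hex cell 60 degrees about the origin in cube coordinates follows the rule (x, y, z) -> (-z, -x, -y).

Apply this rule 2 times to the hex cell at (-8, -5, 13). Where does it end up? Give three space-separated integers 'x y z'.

Start: (-8, -5, 13)
Step 1: (-8, -5, 13) -> (-(13), -(-8), -(-5)) = (-13, 8, 5)
Step 2: (-13, 8, 5) -> (-(5), -(-13), -(8)) = (-5, 13, -8)

Answer: -5 13 -8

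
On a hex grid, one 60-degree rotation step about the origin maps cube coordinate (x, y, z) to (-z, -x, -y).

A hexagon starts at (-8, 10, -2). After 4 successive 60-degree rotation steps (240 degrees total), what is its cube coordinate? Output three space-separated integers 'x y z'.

Answer: -2 -8 10

Derivation:
Start: (-8, 10, -2)
Step 1: (-8, 10, -2) -> (-(-2), -(-8), -(10)) = (2, 8, -10)
Step 2: (2, 8, -10) -> (-(-10), -(2), -(8)) = (10, -2, -8)
Step 3: (10, -2, -8) -> (-(-8), -(10), -(-2)) = (8, -10, 2)
Step 4: (8, -10, 2) -> (-(2), -(8), -(-10)) = (-2, -8, 10)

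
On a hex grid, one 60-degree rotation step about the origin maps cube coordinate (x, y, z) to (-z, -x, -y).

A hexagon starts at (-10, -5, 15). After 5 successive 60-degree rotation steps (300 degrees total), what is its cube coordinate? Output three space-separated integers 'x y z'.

Answer: 5 -15 10

Derivation:
Start: (-10, -5, 15)
Step 1: (-10, -5, 15) -> (-(15), -(-10), -(-5)) = (-15, 10, 5)
Step 2: (-15, 10, 5) -> (-(5), -(-15), -(10)) = (-5, 15, -10)
Step 3: (-5, 15, -10) -> (-(-10), -(-5), -(15)) = (10, 5, -15)
Step 4: (10, 5, -15) -> (-(-15), -(10), -(5)) = (15, -10, -5)
Step 5: (15, -10, -5) -> (-(-5), -(15), -(-10)) = (5, -15, 10)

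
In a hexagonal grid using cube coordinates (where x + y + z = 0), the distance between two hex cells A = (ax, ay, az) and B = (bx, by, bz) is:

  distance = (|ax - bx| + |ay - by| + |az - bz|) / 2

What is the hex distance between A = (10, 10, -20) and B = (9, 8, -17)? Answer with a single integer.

|ax - bx| = |10 - 9| = 1
|ay - by| = |10 - 8| = 2
|az - bz| = |-20 - (-17)| = 3
distance = (1 + 2 + 3) / 2 = 6 / 2 = 3

Answer: 3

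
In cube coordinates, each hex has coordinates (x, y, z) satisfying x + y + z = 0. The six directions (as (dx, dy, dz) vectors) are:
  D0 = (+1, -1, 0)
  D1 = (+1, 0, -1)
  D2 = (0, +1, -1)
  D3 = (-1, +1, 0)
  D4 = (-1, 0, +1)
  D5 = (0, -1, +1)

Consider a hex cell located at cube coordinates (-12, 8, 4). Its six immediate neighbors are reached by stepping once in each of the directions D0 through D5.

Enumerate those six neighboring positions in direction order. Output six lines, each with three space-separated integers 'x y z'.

Center: (-12, 8, 4). Add each direction:
  D0: (-12, 8, 4) + (1, -1, 0) = (-11, 7, 4)
  D1: (-12, 8, 4) + (1, 0, -1) = (-11, 8, 3)
  D2: (-12, 8, 4) + (0, 1, -1) = (-12, 9, 3)
  D3: (-12, 8, 4) + (-1, 1, 0) = (-13, 9, 4)
  D4: (-12, 8, 4) + (-1, 0, 1) = (-13, 8, 5)
  D5: (-12, 8, 4) + (0, -1, 1) = (-12, 7, 5)

Answer: -11 7 4
-11 8 3
-12 9 3
-13 9 4
-13 8 5
-12 7 5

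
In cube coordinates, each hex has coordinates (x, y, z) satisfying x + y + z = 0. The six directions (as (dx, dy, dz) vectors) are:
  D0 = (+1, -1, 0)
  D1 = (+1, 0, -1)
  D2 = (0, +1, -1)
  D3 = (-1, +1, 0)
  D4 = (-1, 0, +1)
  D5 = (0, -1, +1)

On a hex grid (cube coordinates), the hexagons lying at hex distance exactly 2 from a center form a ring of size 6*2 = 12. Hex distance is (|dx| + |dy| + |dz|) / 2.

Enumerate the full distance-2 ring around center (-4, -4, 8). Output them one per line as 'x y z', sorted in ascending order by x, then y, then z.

Walk ring at distance 2 from (-4, -4, 8):
Start at center + D4*2 = (-6, -4, 10)
  hex 0: (-6, -4, 10)
  hex 1: (-5, -5, 10)
  hex 2: (-4, -6, 10)
  hex 3: (-3, -6, 9)
  hex 4: (-2, -6, 8)
  hex 5: (-2, -5, 7)
  hex 6: (-2, -4, 6)
  hex 7: (-3, -3, 6)
  hex 8: (-4, -2, 6)
  hex 9: (-5, -2, 7)
  hex 10: (-6, -2, 8)
  hex 11: (-6, -3, 9)
Sorted: 12 hexes.

Answer: -6 -4 10
-6 -3 9
-6 -2 8
-5 -5 10
-5 -2 7
-4 -6 10
-4 -2 6
-3 -6 9
-3 -3 6
-2 -6 8
-2 -5 7
-2 -4 6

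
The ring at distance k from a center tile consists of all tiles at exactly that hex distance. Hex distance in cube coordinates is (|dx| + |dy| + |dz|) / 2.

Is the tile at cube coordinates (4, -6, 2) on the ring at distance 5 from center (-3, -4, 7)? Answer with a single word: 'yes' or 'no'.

|px - cx| = |4 - (-3)| = 7
|py - cy| = |-6 - (-4)| = 2
|pz - cz| = |2 - 7| = 5
distance = (7+2+5)/2 = 14/2 = 7
radius = 5; distance != radius -> no

Answer: no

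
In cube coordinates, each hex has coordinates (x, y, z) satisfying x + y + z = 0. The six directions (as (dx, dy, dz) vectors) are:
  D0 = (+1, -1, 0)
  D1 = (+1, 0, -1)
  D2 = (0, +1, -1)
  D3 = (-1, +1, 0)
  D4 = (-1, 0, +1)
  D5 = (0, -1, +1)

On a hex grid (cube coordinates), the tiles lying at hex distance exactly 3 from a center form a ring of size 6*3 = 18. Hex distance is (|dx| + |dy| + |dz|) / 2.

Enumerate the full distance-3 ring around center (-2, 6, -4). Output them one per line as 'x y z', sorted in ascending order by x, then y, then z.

Answer: -5 6 -1
-5 7 -2
-5 8 -3
-5 9 -4
-4 5 -1
-4 9 -5
-3 4 -1
-3 9 -6
-2 3 -1
-2 9 -7
-1 3 -2
-1 8 -7
0 3 -3
0 7 -7
1 3 -4
1 4 -5
1 5 -6
1 6 -7

Derivation:
Walk ring at distance 3 from (-2, 6, -4):
Start at center + D4*3 = (-5, 6, -1)
  hex 0: (-5, 6, -1)
  hex 1: (-4, 5, -1)
  hex 2: (-3, 4, -1)
  hex 3: (-2, 3, -1)
  hex 4: (-1, 3, -2)
  hex 5: (0, 3, -3)
  hex 6: (1, 3, -4)
  hex 7: (1, 4, -5)
  hex 8: (1, 5, -6)
  hex 9: (1, 6, -7)
  hex 10: (0, 7, -7)
  hex 11: (-1, 8, -7)
  hex 12: (-2, 9, -7)
  hex 13: (-3, 9, -6)
  hex 14: (-4, 9, -5)
  hex 15: (-5, 9, -4)
  hex 16: (-5, 8, -3)
  hex 17: (-5, 7, -2)
Sorted: 18 hexes.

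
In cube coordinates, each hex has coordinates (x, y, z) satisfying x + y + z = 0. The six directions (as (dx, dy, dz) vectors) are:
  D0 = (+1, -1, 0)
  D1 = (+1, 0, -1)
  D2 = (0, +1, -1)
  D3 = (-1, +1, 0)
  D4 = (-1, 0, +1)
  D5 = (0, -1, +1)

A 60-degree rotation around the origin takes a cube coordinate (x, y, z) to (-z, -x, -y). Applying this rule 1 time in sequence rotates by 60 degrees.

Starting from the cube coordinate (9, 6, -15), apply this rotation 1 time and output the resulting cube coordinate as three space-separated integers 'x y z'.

Answer: 15 -9 -6

Derivation:
Start: (9, 6, -15)
Step 1: (9, 6, -15) -> (-(-15), -(9), -(6)) = (15, -9, -6)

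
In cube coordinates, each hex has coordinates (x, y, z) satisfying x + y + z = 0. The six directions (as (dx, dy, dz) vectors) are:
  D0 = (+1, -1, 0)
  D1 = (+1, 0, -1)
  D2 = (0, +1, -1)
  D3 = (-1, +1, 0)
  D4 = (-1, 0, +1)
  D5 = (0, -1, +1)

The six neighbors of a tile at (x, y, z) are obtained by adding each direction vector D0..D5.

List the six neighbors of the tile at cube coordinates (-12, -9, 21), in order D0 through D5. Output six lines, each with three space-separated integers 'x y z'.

Center: (-12, -9, 21). Add each direction:
  D0: (-12, -9, 21) + (1, -1, 0) = (-11, -10, 21)
  D1: (-12, -9, 21) + (1, 0, -1) = (-11, -9, 20)
  D2: (-12, -9, 21) + (0, 1, -1) = (-12, -8, 20)
  D3: (-12, -9, 21) + (-1, 1, 0) = (-13, -8, 21)
  D4: (-12, -9, 21) + (-1, 0, 1) = (-13, -9, 22)
  D5: (-12, -9, 21) + (0, -1, 1) = (-12, -10, 22)

Answer: -11 -10 21
-11 -9 20
-12 -8 20
-13 -8 21
-13 -9 22
-12 -10 22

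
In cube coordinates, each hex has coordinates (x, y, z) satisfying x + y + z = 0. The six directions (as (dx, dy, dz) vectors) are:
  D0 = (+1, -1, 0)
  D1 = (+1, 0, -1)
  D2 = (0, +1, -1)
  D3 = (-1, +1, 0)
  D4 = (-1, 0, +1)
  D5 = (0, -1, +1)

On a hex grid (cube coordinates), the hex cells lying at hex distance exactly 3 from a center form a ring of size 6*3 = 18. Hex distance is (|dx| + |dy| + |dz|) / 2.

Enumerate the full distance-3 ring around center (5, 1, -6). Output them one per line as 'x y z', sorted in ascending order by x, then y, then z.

Walk ring at distance 3 from (5, 1, -6):
Start at center + D4*3 = (2, 1, -3)
  hex 0: (2, 1, -3)
  hex 1: (3, 0, -3)
  hex 2: (4, -1, -3)
  hex 3: (5, -2, -3)
  hex 4: (6, -2, -4)
  hex 5: (7, -2, -5)
  hex 6: (8, -2, -6)
  hex 7: (8, -1, -7)
  hex 8: (8, 0, -8)
  hex 9: (8, 1, -9)
  hex 10: (7, 2, -9)
  hex 11: (6, 3, -9)
  hex 12: (5, 4, -9)
  hex 13: (4, 4, -8)
  hex 14: (3, 4, -7)
  hex 15: (2, 4, -6)
  hex 16: (2, 3, -5)
  hex 17: (2, 2, -4)
Sorted: 18 hexes.

Answer: 2 1 -3
2 2 -4
2 3 -5
2 4 -6
3 0 -3
3 4 -7
4 -1 -3
4 4 -8
5 -2 -3
5 4 -9
6 -2 -4
6 3 -9
7 -2 -5
7 2 -9
8 -2 -6
8 -1 -7
8 0 -8
8 1 -9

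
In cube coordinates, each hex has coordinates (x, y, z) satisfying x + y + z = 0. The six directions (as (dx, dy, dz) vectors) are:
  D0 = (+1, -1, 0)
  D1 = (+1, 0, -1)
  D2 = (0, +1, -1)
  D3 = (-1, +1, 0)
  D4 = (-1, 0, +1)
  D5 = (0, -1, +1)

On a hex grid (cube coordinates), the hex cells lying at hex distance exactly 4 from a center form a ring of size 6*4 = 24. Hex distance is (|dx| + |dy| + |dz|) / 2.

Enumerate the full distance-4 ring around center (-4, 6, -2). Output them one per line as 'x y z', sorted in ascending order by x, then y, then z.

Answer: -8 6 2
-8 7 1
-8 8 0
-8 9 -1
-8 10 -2
-7 5 2
-7 10 -3
-6 4 2
-6 10 -4
-5 3 2
-5 10 -5
-4 2 2
-4 10 -6
-3 2 1
-3 9 -6
-2 2 0
-2 8 -6
-1 2 -1
-1 7 -6
0 2 -2
0 3 -3
0 4 -4
0 5 -5
0 6 -6

Derivation:
Walk ring at distance 4 from (-4, 6, -2):
Start at center + D4*4 = (-8, 6, 2)
  hex 0: (-8, 6, 2)
  hex 1: (-7, 5, 2)
  hex 2: (-6, 4, 2)
  hex 3: (-5, 3, 2)
  hex 4: (-4, 2, 2)
  hex 5: (-3, 2, 1)
  hex 6: (-2, 2, 0)
  hex 7: (-1, 2, -1)
  hex 8: (0, 2, -2)
  hex 9: (0, 3, -3)
  hex 10: (0, 4, -4)
  hex 11: (0, 5, -5)
  hex 12: (0, 6, -6)
  hex 13: (-1, 7, -6)
  hex 14: (-2, 8, -6)
  hex 15: (-3, 9, -6)
  hex 16: (-4, 10, -6)
  hex 17: (-5, 10, -5)
  hex 18: (-6, 10, -4)
  hex 19: (-7, 10, -3)
  hex 20: (-8, 10, -2)
  hex 21: (-8, 9, -1)
  hex 22: (-8, 8, 0)
  hex 23: (-8, 7, 1)
Sorted: 24 hexes.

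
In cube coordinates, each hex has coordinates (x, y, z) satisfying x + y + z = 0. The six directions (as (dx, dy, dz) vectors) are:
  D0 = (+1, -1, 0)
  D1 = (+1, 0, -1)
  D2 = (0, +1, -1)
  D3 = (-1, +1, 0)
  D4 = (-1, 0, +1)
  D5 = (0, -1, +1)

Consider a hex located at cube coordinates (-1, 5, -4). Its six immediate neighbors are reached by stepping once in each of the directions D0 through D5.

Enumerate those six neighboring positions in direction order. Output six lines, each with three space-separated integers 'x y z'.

Center: (-1, 5, -4). Add each direction:
  D0: (-1, 5, -4) + (1, -1, 0) = (0, 4, -4)
  D1: (-1, 5, -4) + (1, 0, -1) = (0, 5, -5)
  D2: (-1, 5, -4) + (0, 1, -1) = (-1, 6, -5)
  D3: (-1, 5, -4) + (-1, 1, 0) = (-2, 6, -4)
  D4: (-1, 5, -4) + (-1, 0, 1) = (-2, 5, -3)
  D5: (-1, 5, -4) + (0, -1, 1) = (-1, 4, -3)

Answer: 0 4 -4
0 5 -5
-1 6 -5
-2 6 -4
-2 5 -3
-1 4 -3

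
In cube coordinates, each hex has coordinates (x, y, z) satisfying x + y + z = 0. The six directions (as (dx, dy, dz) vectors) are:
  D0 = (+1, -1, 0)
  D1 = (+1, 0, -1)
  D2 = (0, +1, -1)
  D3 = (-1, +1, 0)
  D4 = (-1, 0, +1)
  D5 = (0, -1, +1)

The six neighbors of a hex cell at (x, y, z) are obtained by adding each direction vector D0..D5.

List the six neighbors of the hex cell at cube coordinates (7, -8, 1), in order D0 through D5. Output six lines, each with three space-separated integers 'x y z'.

Answer: 8 -9 1
8 -8 0
7 -7 0
6 -7 1
6 -8 2
7 -9 2

Derivation:
Center: (7, -8, 1). Add each direction:
  D0: (7, -8, 1) + (1, -1, 0) = (8, -9, 1)
  D1: (7, -8, 1) + (1, 0, -1) = (8, -8, 0)
  D2: (7, -8, 1) + (0, 1, -1) = (7, -7, 0)
  D3: (7, -8, 1) + (-1, 1, 0) = (6, -7, 1)
  D4: (7, -8, 1) + (-1, 0, 1) = (6, -8, 2)
  D5: (7, -8, 1) + (0, -1, 1) = (7, -9, 2)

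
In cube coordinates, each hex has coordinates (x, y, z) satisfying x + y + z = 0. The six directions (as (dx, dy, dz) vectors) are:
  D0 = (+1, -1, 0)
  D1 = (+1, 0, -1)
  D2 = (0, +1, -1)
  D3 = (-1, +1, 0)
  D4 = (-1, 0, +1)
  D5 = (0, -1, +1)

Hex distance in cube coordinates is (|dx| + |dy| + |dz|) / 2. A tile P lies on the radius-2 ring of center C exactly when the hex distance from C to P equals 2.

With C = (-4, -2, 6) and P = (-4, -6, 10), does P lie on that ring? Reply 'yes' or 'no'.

|px - cx| = |-4 - (-4)| = 0
|py - cy| = |-6 - (-2)| = 4
|pz - cz| = |10 - 6| = 4
distance = (0+4+4)/2 = 8/2 = 4
radius = 2; distance != radius -> no

Answer: no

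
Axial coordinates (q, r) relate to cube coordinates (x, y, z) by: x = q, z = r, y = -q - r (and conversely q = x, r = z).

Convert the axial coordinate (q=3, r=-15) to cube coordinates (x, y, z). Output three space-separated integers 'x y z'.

x = q = 3
z = r = -15
y = -x - z = -(3) - (-15) = 12

Answer: 3 12 -15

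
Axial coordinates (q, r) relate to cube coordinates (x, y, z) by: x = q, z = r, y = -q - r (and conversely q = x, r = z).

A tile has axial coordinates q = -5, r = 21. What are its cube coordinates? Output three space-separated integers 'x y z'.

x = q = -5
z = r = 21
y = -x - z = -(-5) - (21) = -16

Answer: -5 -16 21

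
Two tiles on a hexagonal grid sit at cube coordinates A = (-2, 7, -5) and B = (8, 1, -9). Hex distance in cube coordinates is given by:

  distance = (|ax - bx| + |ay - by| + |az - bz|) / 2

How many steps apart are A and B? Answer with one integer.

Answer: 10

Derivation:
|ax - bx| = |-2 - 8| = 10
|ay - by| = |7 - 1| = 6
|az - bz| = |-5 - (-9)| = 4
distance = (10 + 6 + 4) / 2 = 20 / 2 = 10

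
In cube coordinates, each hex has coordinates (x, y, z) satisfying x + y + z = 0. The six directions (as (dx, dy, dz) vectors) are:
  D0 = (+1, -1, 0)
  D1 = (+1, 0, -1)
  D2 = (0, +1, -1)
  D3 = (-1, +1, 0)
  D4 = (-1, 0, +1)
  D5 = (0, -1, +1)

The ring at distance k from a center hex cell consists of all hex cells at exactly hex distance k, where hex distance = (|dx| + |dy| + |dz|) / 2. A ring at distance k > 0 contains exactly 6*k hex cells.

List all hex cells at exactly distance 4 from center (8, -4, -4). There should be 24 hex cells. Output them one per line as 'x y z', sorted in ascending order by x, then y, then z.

Answer: 4 -4 0
4 -3 -1
4 -2 -2
4 -1 -3
4 0 -4
5 -5 0
5 0 -5
6 -6 0
6 0 -6
7 -7 0
7 0 -7
8 -8 0
8 0 -8
9 -8 -1
9 -1 -8
10 -8 -2
10 -2 -8
11 -8 -3
11 -3 -8
12 -8 -4
12 -7 -5
12 -6 -6
12 -5 -7
12 -4 -8

Derivation:
Walk ring at distance 4 from (8, -4, -4):
Start at center + D4*4 = (4, -4, 0)
  hex 0: (4, -4, 0)
  hex 1: (5, -5, 0)
  hex 2: (6, -6, 0)
  hex 3: (7, -7, 0)
  hex 4: (8, -8, 0)
  hex 5: (9, -8, -1)
  hex 6: (10, -8, -2)
  hex 7: (11, -8, -3)
  hex 8: (12, -8, -4)
  hex 9: (12, -7, -5)
  hex 10: (12, -6, -6)
  hex 11: (12, -5, -7)
  hex 12: (12, -4, -8)
  hex 13: (11, -3, -8)
  hex 14: (10, -2, -8)
  hex 15: (9, -1, -8)
  hex 16: (8, 0, -8)
  hex 17: (7, 0, -7)
  hex 18: (6, 0, -6)
  hex 19: (5, 0, -5)
  hex 20: (4, 0, -4)
  hex 21: (4, -1, -3)
  hex 22: (4, -2, -2)
  hex 23: (4, -3, -1)
Sorted: 24 hexes.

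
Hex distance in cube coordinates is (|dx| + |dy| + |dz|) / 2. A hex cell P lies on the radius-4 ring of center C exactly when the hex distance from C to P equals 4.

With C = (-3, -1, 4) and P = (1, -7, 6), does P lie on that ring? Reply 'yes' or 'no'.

|px - cx| = |1 - (-3)| = 4
|py - cy| = |-7 - (-1)| = 6
|pz - cz| = |6 - 4| = 2
distance = (4+6+2)/2 = 12/2 = 6
radius = 4; distance != radius -> no

Answer: no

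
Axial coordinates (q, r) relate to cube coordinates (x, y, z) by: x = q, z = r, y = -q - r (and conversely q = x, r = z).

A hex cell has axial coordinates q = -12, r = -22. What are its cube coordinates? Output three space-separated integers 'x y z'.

x = q = -12
z = r = -22
y = -x - z = -(-12) - (-22) = 34

Answer: -12 34 -22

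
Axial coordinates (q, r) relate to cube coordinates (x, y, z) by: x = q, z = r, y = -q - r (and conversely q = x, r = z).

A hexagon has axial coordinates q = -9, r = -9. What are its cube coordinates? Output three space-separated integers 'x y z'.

x = q = -9
z = r = -9
y = -x - z = -(-9) - (-9) = 18

Answer: -9 18 -9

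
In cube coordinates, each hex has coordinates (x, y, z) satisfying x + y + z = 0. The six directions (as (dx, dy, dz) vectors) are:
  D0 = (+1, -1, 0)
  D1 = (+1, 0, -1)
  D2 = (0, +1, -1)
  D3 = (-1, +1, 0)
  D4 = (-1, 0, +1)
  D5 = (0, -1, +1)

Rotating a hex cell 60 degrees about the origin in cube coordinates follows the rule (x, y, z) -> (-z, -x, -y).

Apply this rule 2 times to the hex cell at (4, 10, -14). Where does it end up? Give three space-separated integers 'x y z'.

Start: (4, 10, -14)
Step 1: (4, 10, -14) -> (-(-14), -(4), -(10)) = (14, -4, -10)
Step 2: (14, -4, -10) -> (-(-10), -(14), -(-4)) = (10, -14, 4)

Answer: 10 -14 4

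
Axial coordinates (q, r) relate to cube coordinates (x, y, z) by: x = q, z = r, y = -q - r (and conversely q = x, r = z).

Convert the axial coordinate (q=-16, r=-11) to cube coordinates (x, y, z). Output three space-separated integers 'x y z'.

x = q = -16
z = r = -11
y = -x - z = -(-16) - (-11) = 27

Answer: -16 27 -11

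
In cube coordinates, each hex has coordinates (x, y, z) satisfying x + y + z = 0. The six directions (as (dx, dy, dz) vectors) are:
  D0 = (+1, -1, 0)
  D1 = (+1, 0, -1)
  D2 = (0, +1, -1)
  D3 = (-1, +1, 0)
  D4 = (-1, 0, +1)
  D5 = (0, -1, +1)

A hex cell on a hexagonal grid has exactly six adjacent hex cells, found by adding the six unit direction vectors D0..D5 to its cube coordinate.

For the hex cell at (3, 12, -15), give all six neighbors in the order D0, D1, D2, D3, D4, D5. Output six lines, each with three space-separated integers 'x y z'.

Answer: 4 11 -15
4 12 -16
3 13 -16
2 13 -15
2 12 -14
3 11 -14

Derivation:
Center: (3, 12, -15). Add each direction:
  D0: (3, 12, -15) + (1, -1, 0) = (4, 11, -15)
  D1: (3, 12, -15) + (1, 0, -1) = (4, 12, -16)
  D2: (3, 12, -15) + (0, 1, -1) = (3, 13, -16)
  D3: (3, 12, -15) + (-1, 1, 0) = (2, 13, -15)
  D4: (3, 12, -15) + (-1, 0, 1) = (2, 12, -14)
  D5: (3, 12, -15) + (0, -1, 1) = (3, 11, -14)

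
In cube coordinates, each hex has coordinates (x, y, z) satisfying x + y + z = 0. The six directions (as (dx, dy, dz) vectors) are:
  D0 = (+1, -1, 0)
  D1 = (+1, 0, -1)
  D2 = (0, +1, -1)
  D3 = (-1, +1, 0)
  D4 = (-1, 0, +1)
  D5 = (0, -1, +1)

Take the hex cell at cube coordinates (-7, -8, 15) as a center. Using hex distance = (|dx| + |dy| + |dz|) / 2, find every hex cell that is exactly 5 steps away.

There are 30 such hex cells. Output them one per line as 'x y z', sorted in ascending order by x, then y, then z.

Walk ring at distance 5 from (-7, -8, 15):
Start at center + D4*5 = (-12, -8, 20)
  hex 0: (-12, -8, 20)
  hex 1: (-11, -9, 20)
  hex 2: (-10, -10, 20)
  hex 3: (-9, -11, 20)
  hex 4: (-8, -12, 20)
  hex 5: (-7, -13, 20)
  hex 6: (-6, -13, 19)
  hex 7: (-5, -13, 18)
  hex 8: (-4, -13, 17)
  hex 9: (-3, -13, 16)
  hex 10: (-2, -13, 15)
  hex 11: (-2, -12, 14)
  hex 12: (-2, -11, 13)
  hex 13: (-2, -10, 12)
  hex 14: (-2, -9, 11)
  hex 15: (-2, -8, 10)
  hex 16: (-3, -7, 10)
  hex 17: (-4, -6, 10)
  hex 18: (-5, -5, 10)
  hex 19: (-6, -4, 10)
  hex 20: (-7, -3, 10)
  hex 21: (-8, -3, 11)
  hex 22: (-9, -3, 12)
  hex 23: (-10, -3, 13)
  hex 24: (-11, -3, 14)
  hex 25: (-12, -3, 15)
  hex 26: (-12, -4, 16)
  hex 27: (-12, -5, 17)
  hex 28: (-12, -6, 18)
  hex 29: (-12, -7, 19)
Sorted: 30 hexes.

Answer: -12 -8 20
-12 -7 19
-12 -6 18
-12 -5 17
-12 -4 16
-12 -3 15
-11 -9 20
-11 -3 14
-10 -10 20
-10 -3 13
-9 -11 20
-9 -3 12
-8 -12 20
-8 -3 11
-7 -13 20
-7 -3 10
-6 -13 19
-6 -4 10
-5 -13 18
-5 -5 10
-4 -13 17
-4 -6 10
-3 -13 16
-3 -7 10
-2 -13 15
-2 -12 14
-2 -11 13
-2 -10 12
-2 -9 11
-2 -8 10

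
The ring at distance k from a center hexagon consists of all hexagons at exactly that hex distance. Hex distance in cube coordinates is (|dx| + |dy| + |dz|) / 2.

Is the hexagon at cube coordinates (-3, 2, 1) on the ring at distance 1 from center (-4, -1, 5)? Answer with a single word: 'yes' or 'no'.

Answer: no

Derivation:
|px - cx| = |-3 - (-4)| = 1
|py - cy| = |2 - (-1)| = 3
|pz - cz| = |1 - 5| = 4
distance = (1+3+4)/2 = 8/2 = 4
radius = 1; distance != radius -> no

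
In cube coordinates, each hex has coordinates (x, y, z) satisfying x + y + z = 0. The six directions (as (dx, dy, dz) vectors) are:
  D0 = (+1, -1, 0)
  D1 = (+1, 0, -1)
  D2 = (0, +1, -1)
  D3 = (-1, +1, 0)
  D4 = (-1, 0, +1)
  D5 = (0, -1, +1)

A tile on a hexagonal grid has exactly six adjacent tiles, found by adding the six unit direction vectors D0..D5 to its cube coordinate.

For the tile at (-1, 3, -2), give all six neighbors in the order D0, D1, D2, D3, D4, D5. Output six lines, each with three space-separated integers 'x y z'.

Answer: 0 2 -2
0 3 -3
-1 4 -3
-2 4 -2
-2 3 -1
-1 2 -1

Derivation:
Center: (-1, 3, -2). Add each direction:
  D0: (-1, 3, -2) + (1, -1, 0) = (0, 2, -2)
  D1: (-1, 3, -2) + (1, 0, -1) = (0, 3, -3)
  D2: (-1, 3, -2) + (0, 1, -1) = (-1, 4, -3)
  D3: (-1, 3, -2) + (-1, 1, 0) = (-2, 4, -2)
  D4: (-1, 3, -2) + (-1, 0, 1) = (-2, 3, -1)
  D5: (-1, 3, -2) + (0, -1, 1) = (-1, 2, -1)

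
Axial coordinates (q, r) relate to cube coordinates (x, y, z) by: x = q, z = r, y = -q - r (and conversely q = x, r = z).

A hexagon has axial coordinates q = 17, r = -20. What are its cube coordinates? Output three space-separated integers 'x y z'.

Answer: 17 3 -20

Derivation:
x = q = 17
z = r = -20
y = -x - z = -(17) - (-20) = 3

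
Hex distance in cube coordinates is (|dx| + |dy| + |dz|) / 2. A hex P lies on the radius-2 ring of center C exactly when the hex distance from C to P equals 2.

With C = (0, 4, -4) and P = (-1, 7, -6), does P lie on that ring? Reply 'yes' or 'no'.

Answer: no

Derivation:
|px - cx| = |-1 - 0| = 1
|py - cy| = |7 - 4| = 3
|pz - cz| = |-6 - (-4)| = 2
distance = (1+3+2)/2 = 6/2 = 3
radius = 2; distance != radius -> no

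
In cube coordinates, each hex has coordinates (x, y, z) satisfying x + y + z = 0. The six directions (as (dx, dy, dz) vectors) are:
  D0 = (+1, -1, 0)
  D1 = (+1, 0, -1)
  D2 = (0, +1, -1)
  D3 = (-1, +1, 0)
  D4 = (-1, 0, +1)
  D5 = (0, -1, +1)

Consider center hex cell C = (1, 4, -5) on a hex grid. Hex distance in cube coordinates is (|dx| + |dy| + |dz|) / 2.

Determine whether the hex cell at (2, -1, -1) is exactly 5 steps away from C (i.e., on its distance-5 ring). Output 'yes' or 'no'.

Answer: yes

Derivation:
|px - cx| = |2 - 1| = 1
|py - cy| = |-1 - 4| = 5
|pz - cz| = |-1 - (-5)| = 4
distance = (1+5+4)/2 = 10/2 = 5
radius = 5; distance == radius -> yes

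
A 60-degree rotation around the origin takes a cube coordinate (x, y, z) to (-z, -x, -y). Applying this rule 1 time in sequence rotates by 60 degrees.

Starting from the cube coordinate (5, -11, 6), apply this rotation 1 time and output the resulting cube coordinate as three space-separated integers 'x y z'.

Start: (5, -11, 6)
Step 1: (5, -11, 6) -> (-(6), -(5), -(-11)) = (-6, -5, 11)

Answer: -6 -5 11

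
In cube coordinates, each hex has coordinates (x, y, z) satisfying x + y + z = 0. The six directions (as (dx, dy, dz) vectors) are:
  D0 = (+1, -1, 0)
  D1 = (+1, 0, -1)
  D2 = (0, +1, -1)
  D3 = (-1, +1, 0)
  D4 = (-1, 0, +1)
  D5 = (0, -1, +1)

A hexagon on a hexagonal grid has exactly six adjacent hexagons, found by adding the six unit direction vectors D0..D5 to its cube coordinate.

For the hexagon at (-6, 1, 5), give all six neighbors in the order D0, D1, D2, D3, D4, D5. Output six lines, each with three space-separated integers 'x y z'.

Center: (-6, 1, 5). Add each direction:
  D0: (-6, 1, 5) + (1, -1, 0) = (-5, 0, 5)
  D1: (-6, 1, 5) + (1, 0, -1) = (-5, 1, 4)
  D2: (-6, 1, 5) + (0, 1, -1) = (-6, 2, 4)
  D3: (-6, 1, 5) + (-1, 1, 0) = (-7, 2, 5)
  D4: (-6, 1, 5) + (-1, 0, 1) = (-7, 1, 6)
  D5: (-6, 1, 5) + (0, -1, 1) = (-6, 0, 6)

Answer: -5 0 5
-5 1 4
-6 2 4
-7 2 5
-7 1 6
-6 0 6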